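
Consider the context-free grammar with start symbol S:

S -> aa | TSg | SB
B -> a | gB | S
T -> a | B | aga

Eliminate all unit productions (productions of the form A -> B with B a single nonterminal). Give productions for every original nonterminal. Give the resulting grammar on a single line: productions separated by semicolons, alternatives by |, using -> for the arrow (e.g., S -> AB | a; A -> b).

S -> SB | aa | TSg; B -> a | SB | aa | gB | TSg; T -> a | SB | aa | gB | TSg | aga

Unit productions: B->S, T->B.
Unit pairs (A ⇒* B via units): (B,S), (T,B), (T,S).
S: inherits non-unit rules of {S} → SB | TSg | aa.
B: inherits non-unit rules of {B, S} → SB | TSg | a | aa | gB.
T: inherits non-unit rules of {B, S, T} → SB | TSg | a | aa | aga | gB.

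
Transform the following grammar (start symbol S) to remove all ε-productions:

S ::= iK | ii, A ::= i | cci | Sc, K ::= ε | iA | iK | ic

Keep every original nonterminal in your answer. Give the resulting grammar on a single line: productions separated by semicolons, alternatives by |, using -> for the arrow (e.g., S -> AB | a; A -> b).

S -> i | iK | ii; A -> i | Sc | cci; K -> i | iA | iK | ic

Nullable set: {K}.
S -> iK: K nullable, giving i | iK.
Drop K -> ε.
K -> iK: K nullable, giving i | iK.
Unchanged (no nullable symbols): S -> ii; A -> Sc; A -> cci; A -> i; K -> iA; K -> ic.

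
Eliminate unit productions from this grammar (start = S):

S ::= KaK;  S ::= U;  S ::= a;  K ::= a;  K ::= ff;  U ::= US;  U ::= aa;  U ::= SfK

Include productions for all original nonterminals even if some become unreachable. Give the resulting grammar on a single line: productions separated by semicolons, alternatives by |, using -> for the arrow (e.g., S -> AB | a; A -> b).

Unit productions: S->U.
Unit pairs (A ⇒* B via units): (S,U).
S: inherits non-unit rules of {S, U} → KaK | SfK | US | a | aa.
K: inherits non-unit rules of {K} → a | ff.
U: inherits non-unit rules of {U} → SfK | US | aa.

S -> a | US | aa | KaK | SfK; K -> a | ff; U -> US | aa | SfK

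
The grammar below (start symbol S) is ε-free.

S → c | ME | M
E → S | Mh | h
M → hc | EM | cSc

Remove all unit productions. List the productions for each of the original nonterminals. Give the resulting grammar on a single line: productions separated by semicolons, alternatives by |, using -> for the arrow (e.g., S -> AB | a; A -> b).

Unit productions: E->S, S->M.
Unit pairs (A ⇒* B via units): (E,M), (E,S), (S,M).
S: inherits non-unit rules of {M, S} → EM | ME | c | cSc | hc.
E: inherits non-unit rules of {E, M, S} → EM | ME | Mh | c | cSc | h | hc.
M: inherits non-unit rules of {M} → EM | cSc | hc.

S -> c | EM | ME | hc | cSc; E -> c | h | EM | ME | Mh | hc | cSc; M -> EM | hc | cSc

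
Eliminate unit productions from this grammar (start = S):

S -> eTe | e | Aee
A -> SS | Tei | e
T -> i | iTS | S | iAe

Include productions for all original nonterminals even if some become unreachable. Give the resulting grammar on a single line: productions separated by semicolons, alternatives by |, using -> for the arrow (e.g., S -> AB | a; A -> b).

S -> e | Aee | eTe; A -> e | SS | Tei; T -> e | i | Aee | eTe | iAe | iTS

Unit productions: T->S.
Unit pairs (A ⇒* B via units): (T,S).
S: inherits non-unit rules of {S} → Aee | e | eTe.
A: inherits non-unit rules of {A} → SS | Tei | e.
T: inherits non-unit rules of {S, T} → Aee | e | eTe | i | iAe | iTS.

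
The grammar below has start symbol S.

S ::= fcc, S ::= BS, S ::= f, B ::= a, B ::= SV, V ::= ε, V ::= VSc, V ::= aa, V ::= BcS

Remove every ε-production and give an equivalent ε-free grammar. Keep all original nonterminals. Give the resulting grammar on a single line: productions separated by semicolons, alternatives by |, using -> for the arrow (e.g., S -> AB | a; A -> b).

S -> f | BS | fcc; B -> S | a | SV; V -> Sc | aa | BcS | VSc

Nullable set: {V}.
B -> SV: V nullable, giving S | SV.
Drop V -> ε.
V -> VSc: V nullable, giving Sc | VSc.
Unchanged (no nullable symbols): S -> BS; S -> f; S -> fcc; B -> a; V -> BcS; V -> aa.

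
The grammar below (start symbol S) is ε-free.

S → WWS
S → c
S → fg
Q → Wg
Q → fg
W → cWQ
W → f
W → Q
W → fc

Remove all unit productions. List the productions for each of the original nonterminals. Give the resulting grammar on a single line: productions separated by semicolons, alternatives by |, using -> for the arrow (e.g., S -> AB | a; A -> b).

S -> c | fg | WWS; Q -> Wg | fg; W -> f | Wg | fc | fg | cWQ

Unit productions: W->Q.
Unit pairs (A ⇒* B via units): (W,Q).
S: inherits non-unit rules of {S} → WWS | c | fg.
Q: inherits non-unit rules of {Q} → Wg | fg.
W: inherits non-unit rules of {Q, W} → Wg | cWQ | f | fc | fg.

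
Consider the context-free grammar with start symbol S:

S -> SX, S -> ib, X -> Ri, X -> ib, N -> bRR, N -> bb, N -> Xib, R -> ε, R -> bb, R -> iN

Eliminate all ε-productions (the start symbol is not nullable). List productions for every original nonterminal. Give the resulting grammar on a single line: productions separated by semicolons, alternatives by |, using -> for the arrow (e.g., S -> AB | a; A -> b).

Nullable set: {R}.
N -> bRR: R, R nullable, giving b | bR | bRR.
Drop R -> ε.
X -> Ri: R nullable, giving Ri | i.
Unchanged (no nullable symbols): S -> SX; S -> ib; N -> Xib; N -> bb; R -> bb; R -> iN; X -> ib.

S -> SX | ib; N -> b | bR | bb | Xib | bRR; R -> bb | iN; X -> i | Ri | ib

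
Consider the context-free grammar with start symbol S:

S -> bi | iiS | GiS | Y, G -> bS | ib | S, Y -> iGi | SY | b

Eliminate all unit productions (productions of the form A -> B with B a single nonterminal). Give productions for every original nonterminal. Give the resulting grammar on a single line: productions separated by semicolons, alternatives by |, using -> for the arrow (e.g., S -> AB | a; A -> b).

S -> b | SY | bi | GiS | iGi | iiS; G -> b | SY | bS | bi | ib | GiS | iGi | iiS; Y -> b | SY | iGi

Unit productions: G->S, S->Y.
Unit pairs (A ⇒* B via units): (G,S), (G,Y), (S,Y).
S: inherits non-unit rules of {S, Y} → GiS | SY | b | bi | iGi | iiS.
G: inherits non-unit rules of {G, S, Y} → GiS | SY | b | bS | bi | iGi | ib | iiS.
Y: inherits non-unit rules of {Y} → SY | b | iGi.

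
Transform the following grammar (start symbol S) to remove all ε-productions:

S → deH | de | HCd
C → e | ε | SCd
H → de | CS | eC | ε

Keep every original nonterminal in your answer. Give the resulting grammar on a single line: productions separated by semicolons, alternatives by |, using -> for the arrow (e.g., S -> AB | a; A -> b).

S -> d | Cd | Hd | de | HCd | deH; C -> e | Sd | SCd; H -> S | e | CS | de | eC

Nullable set: {C, H}.
S -> HCd: H, C nullable, giving Cd | HCd | Hd | d.
S -> deH: H nullable, giving de | deH.
Drop C -> ε.
C -> SCd: C nullable, giving SCd | Sd.
Drop H -> ε.
H -> CS: C nullable, giving CS | S.
H -> eC: C nullable, giving e | eC.
Unchanged (no nullable symbols): S -> de; C -> e; H -> de.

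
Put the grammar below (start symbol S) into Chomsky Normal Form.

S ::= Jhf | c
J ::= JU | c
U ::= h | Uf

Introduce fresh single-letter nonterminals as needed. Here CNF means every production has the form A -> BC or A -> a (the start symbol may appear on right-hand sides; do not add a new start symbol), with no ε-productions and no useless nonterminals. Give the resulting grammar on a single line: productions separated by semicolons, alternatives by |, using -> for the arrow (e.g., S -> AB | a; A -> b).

No ε-productions.
No unit productions to eliminate.
TERM: introduce B -> f, A -> h and substitute in every rule of length ≥2.
BIN: S -> JAB becomes S -> JC, C -> AB.

S -> c | JC; A -> h; B -> f; C -> AB; J -> c | JU; U -> h | UB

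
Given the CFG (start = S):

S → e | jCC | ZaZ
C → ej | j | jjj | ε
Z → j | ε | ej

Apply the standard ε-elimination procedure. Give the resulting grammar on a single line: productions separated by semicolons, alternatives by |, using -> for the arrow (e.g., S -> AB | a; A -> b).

S -> a | e | j | Za | aZ | jC | ZaZ | jCC; C -> j | ej | jjj; Z -> j | ej

Nullable set: {C, Z}.
S -> ZaZ: Z, Z nullable, giving Za | ZaZ | a | aZ.
S -> jCC: C, C nullable, giving j | jC | jCC.
Drop C -> ε.
Drop Z -> ε.
Unchanged (no nullable symbols): S -> e; C -> ej; C -> j; C -> jjj; Z -> ej; Z -> j.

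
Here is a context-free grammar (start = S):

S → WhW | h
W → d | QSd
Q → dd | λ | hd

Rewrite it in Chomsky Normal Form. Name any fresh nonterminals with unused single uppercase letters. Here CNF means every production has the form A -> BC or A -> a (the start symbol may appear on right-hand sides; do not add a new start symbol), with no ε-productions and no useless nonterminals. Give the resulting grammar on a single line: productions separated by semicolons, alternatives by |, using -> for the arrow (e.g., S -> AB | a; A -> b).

Nullable: {Q}; after ε-elimination: S -> h | WhW; Q -> dd | hd; W -> d | Sd | QSd.
No unit productions to eliminate.
TERM: introduce A -> d, B -> h and substitute in every rule of length ≥2.
BIN: S -> WBW becomes S -> WC, C -> BW; W -> QSA becomes W -> QD, D -> SA.

S -> h | WC; A -> d; B -> h; C -> BW; D -> SA; Q -> AA | BA; W -> d | QD | SA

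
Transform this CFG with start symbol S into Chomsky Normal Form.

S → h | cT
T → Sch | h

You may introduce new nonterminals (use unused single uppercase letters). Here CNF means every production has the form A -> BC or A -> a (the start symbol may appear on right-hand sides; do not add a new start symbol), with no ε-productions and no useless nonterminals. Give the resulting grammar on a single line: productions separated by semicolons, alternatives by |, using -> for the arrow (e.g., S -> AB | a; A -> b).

S -> h | AT; A -> c; B -> h; C -> AB; T -> h | SC

No ε-productions.
No unit productions to eliminate.
TERM: introduce A -> c, B -> h and substitute in every rule of length ≥2.
BIN: T -> SAB becomes T -> SC, C -> AB.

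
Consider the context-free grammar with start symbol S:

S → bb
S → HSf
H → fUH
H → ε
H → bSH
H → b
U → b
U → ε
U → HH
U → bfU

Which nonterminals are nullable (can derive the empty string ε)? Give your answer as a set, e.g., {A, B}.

{H, U}

Directly nullable (have an ε-rule): {H, U}.
Not nullable: S — each has a terminal in every rule's right-hand side or depends on a non-nullable symbol.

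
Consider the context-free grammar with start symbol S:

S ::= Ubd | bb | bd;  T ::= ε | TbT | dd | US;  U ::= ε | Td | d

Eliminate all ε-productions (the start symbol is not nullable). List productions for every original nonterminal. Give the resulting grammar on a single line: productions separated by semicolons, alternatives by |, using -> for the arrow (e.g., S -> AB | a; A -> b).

Nullable set: {T, U}.
S -> Ubd: U nullable, giving Ubd | bd.
Drop T -> ε.
T -> TbT: T, T nullable, giving Tb | TbT | b | bT.
T -> US: U nullable, giving S | US.
Drop U -> ε.
U -> Td: T nullable, giving Td | d.
Unchanged (no nullable symbols): S -> bb; S -> bd; T -> dd; U -> d.

S -> bb | bd | Ubd; T -> S | b | Tb | US | bT | dd | TbT; U -> d | Td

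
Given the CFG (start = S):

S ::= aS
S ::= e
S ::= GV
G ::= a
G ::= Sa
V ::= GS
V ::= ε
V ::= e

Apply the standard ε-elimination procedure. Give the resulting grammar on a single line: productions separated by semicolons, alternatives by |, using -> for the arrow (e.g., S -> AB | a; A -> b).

Nullable set: {V}.
S -> GV: V nullable, giving G | GV.
Drop V -> ε.
Unchanged (no nullable symbols): S -> aS; S -> e; G -> Sa; G -> a; V -> GS; V -> e.

S -> G | e | GV | aS; G -> a | Sa; V -> e | GS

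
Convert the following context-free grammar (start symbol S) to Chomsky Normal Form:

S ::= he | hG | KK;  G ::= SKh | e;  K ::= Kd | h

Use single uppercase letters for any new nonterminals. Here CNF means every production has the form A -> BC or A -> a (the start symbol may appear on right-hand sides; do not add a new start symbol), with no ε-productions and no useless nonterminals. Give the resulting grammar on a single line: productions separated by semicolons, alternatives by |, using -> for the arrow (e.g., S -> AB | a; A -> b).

No ε-productions.
No unit productions to eliminate.
TERM: introduce B -> d, C -> e, A -> h and substitute in every rule of length ≥2.
BIN: G -> SKA becomes G -> SD, D -> KA.

S -> AC | AG | KK; A -> h; B -> d; C -> e; D -> KA; G -> e | SD; K -> h | KB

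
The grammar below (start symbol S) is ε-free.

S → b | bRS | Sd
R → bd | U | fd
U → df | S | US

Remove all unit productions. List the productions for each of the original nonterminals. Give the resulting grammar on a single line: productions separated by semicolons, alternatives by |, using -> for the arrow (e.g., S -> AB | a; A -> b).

Unit productions: R->U, U->S.
Unit pairs (A ⇒* B via units): (R,S), (R,U), (U,S).
S: inherits non-unit rules of {S} → Sd | b | bRS.
R: inherits non-unit rules of {R, S, U} → Sd | US | b | bRS | bd | df | fd.
U: inherits non-unit rules of {S, U} → Sd | US | b | bRS | df.

S -> b | Sd | bRS; R -> b | Sd | US | bd | df | fd | bRS; U -> b | Sd | US | df | bRS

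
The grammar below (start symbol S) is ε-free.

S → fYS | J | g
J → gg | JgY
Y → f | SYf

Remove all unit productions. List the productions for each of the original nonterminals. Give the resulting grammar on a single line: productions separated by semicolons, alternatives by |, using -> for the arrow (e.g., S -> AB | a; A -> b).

S -> g | gg | JgY | fYS; J -> gg | JgY; Y -> f | SYf

Unit productions: S->J.
Unit pairs (A ⇒* B via units): (S,J).
S: inherits non-unit rules of {J, S} → JgY | fYS | g | gg.
J: inherits non-unit rules of {J} → JgY | gg.
Y: inherits non-unit rules of {Y} → SYf | f.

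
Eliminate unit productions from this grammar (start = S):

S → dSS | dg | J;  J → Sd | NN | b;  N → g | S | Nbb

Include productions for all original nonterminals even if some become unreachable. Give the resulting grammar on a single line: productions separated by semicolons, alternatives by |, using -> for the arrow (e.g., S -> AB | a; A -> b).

Unit productions: N->S, S->J.
Unit pairs (A ⇒* B via units): (N,J), (N,S), (S,J).
S: inherits non-unit rules of {J, S} → NN | Sd | b | dSS | dg.
J: inherits non-unit rules of {J} → NN | Sd | b.
N: inherits non-unit rules of {J, N, S} → NN | Nbb | Sd | b | dSS | dg | g.

S -> b | NN | Sd | dg | dSS; J -> b | NN | Sd; N -> b | g | NN | Sd | dg | Nbb | dSS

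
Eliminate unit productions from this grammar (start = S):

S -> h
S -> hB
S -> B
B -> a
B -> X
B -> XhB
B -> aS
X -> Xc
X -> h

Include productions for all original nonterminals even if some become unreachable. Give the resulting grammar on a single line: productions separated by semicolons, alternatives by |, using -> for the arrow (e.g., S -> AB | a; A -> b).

S -> a | h | Xc | aS | hB | XhB; B -> a | h | Xc | aS | XhB; X -> h | Xc

Unit productions: B->X, S->B.
Unit pairs (A ⇒* B via units): (B,X), (S,B), (S,X).
S: inherits non-unit rules of {B, S, X} → Xc | XhB | a | aS | h | hB.
B: inherits non-unit rules of {B, X} → Xc | XhB | a | aS | h.
X: inherits non-unit rules of {X} → Xc | h.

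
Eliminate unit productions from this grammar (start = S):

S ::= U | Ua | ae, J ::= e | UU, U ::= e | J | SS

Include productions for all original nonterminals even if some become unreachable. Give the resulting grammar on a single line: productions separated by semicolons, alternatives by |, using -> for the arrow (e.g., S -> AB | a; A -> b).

Unit productions: S->U, U->J.
Unit pairs (A ⇒* B via units): (S,J), (S,U), (U,J).
S: inherits non-unit rules of {J, S, U} → SS | UU | Ua | ae | e.
J: inherits non-unit rules of {J} → UU | e.
U: inherits non-unit rules of {J, U} → SS | UU | e.

S -> e | SS | UU | Ua | ae; J -> e | UU; U -> e | SS | UU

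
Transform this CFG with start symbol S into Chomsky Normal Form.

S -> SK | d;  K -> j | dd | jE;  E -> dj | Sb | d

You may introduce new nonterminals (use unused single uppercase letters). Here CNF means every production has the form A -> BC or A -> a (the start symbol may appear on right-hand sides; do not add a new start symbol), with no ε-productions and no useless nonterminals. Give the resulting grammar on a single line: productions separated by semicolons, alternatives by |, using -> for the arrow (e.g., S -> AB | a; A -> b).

No ε-productions.
No unit productions to eliminate.
TERM: introduce A -> b, B -> d, C -> j and substitute in every rule of length ≥2.

S -> d | SK; A -> b; B -> d; C -> j; E -> d | BC | SA; K -> j | BB | CE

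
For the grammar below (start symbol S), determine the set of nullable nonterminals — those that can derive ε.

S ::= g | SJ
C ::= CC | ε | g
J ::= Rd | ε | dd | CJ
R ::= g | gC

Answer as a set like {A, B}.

Directly nullable (have an ε-rule): {C, J}.
Not nullable: R, S — each has a terminal in every rule's right-hand side or depends on a non-nullable symbol.

{C, J}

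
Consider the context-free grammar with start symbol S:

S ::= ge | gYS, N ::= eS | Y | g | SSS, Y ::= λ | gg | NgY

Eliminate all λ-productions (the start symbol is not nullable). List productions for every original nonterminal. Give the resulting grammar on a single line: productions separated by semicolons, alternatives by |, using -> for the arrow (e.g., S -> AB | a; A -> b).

Nullable set: {N, Y}.
S -> gYS: Y nullable, giving gS | gYS.
N -> Y: Y nullable, giving Y.
Drop Y -> λ.
Y -> NgY: N, Y nullable, giving Ng | NgY | g | gY.
Unchanged (no nullable symbols): S -> ge; N -> SSS; N -> eS; N -> g; Y -> gg.

S -> gS | ge | gYS; N -> Y | g | eS | SSS; Y -> g | Ng | gY | gg | NgY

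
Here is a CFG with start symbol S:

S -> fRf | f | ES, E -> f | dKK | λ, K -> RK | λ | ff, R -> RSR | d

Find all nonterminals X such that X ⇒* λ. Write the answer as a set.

Directly nullable (have an ε-rule): {E, K}.
Not nullable: R, S — each has a terminal in every rule's right-hand side or depends on a non-nullable symbol.

{E, K}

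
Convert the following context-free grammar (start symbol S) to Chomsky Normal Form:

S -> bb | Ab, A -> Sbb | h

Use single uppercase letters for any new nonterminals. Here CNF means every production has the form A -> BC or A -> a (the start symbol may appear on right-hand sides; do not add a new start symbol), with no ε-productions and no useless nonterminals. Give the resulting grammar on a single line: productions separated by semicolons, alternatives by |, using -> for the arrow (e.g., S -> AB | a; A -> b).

No ε-productions.
No unit productions to eliminate.
TERM: introduce B -> b and substitute in every rule of length ≥2.
BIN: A -> SBB becomes A -> SC, C -> BB.

S -> AB | BB; A -> h | SC; B -> b; C -> BB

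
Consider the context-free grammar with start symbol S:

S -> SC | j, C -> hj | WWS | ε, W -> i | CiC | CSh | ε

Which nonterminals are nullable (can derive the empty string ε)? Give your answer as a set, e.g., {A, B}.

{C, W}

Directly nullable (have an ε-rule): {C, W}.
Not nullable: S — each has a terminal in every rule's right-hand side or depends on a non-nullable symbol.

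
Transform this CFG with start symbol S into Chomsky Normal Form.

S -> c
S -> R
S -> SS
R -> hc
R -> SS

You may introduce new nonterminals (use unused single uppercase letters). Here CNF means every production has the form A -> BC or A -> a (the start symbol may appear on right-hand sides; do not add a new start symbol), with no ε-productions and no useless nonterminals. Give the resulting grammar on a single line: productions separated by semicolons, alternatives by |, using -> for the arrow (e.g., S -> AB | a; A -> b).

No ε-productions.
After unit-elimination: S -> c | SS | hc; R -> SS | hc.
TERM: introduce B -> c, A -> h and substitute in every rule of length ≥2.
Drop unreachable/unproductive: R.

S -> c | AB | SS; A -> h; B -> c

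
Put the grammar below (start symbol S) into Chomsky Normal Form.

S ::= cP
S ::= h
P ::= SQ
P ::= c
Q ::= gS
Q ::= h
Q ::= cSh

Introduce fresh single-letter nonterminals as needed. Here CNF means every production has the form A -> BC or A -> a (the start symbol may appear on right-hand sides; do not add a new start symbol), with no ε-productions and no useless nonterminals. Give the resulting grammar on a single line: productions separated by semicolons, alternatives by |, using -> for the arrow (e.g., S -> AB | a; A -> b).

S -> h | AP; A -> c; B -> h; C -> g; D -> SB; P -> c | SQ; Q -> h | AD | CS

No ε-productions.
No unit productions to eliminate.
TERM: introduce A -> c, C -> g, B -> h and substitute in every rule of length ≥2.
BIN: Q -> ASB becomes Q -> AD, D -> SB.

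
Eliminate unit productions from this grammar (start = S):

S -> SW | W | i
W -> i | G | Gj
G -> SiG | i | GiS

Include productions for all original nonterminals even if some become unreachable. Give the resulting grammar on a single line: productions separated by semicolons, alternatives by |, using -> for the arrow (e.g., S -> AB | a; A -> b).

S -> i | Gj | SW | GiS | SiG; G -> i | GiS | SiG; W -> i | Gj | GiS | SiG

Unit productions: S->W, W->G.
Unit pairs (A ⇒* B via units): (S,G), (S,W), (W,G).
S: inherits non-unit rules of {G, S, W} → GiS | Gj | SW | SiG | i.
G: inherits non-unit rules of {G} → GiS | SiG | i.
W: inherits non-unit rules of {G, W} → GiS | Gj | SiG | i.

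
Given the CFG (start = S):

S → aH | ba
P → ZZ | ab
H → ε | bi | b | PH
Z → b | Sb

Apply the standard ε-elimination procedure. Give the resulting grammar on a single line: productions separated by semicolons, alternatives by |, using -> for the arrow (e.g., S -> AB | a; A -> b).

S -> a | aH | ba; H -> P | b | PH | bi; P -> ZZ | ab; Z -> b | Sb

Nullable set: {H}.
S -> aH: H nullable, giving a | aH.
Drop H -> ε.
H -> PH: H nullable, giving P | PH.
Unchanged (no nullable symbols): S -> ba; H -> b; H -> bi; P -> ZZ; P -> ab; Z -> Sb; Z -> b.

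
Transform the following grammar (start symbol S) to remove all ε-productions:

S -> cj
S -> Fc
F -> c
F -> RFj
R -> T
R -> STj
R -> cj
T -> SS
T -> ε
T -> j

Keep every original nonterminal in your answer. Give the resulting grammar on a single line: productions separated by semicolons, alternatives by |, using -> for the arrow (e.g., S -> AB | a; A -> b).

S -> Fc | cj; F -> c | Fj | RFj; R -> T | Sj | cj | STj; T -> j | SS

Nullable set: {R, T}.
F -> RFj: R nullable, giving Fj | RFj.
R -> STj: T nullable, giving STj | Sj.
R -> T: T nullable, giving T.
Drop T -> ε.
Unchanged (no nullable symbols): S -> Fc; S -> cj; F -> c; R -> cj; T -> SS; T -> j.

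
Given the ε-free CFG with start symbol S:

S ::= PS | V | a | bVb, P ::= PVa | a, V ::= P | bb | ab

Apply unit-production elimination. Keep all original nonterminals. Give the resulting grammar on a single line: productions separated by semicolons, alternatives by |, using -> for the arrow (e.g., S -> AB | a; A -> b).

Unit productions: S->V, V->P.
Unit pairs (A ⇒* B via units): (S,P), (S,V), (V,P).
S: inherits non-unit rules of {P, S, V} → PS | PVa | a | ab | bVb | bb.
P: inherits non-unit rules of {P} → PVa | a.
V: inherits non-unit rules of {P, V} → PVa | a | ab | bb.

S -> a | PS | ab | bb | PVa | bVb; P -> a | PVa; V -> a | ab | bb | PVa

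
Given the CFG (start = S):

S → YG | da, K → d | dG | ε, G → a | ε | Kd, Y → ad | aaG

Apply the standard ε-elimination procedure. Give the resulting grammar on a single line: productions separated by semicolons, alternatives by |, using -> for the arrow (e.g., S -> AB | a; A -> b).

Nullable set: {G, K}.
S -> YG: G nullable, giving Y | YG.
Drop G -> ε.
G -> Kd: K nullable, giving Kd | d.
Drop K -> ε.
K -> dG: G nullable, giving d | dG.
Y -> aaG: G nullable, giving aa | aaG.
Unchanged (no nullable symbols): S -> da; G -> a; K -> d; Y -> ad.

S -> Y | YG | da; G -> a | d | Kd; K -> d | dG; Y -> aa | ad | aaG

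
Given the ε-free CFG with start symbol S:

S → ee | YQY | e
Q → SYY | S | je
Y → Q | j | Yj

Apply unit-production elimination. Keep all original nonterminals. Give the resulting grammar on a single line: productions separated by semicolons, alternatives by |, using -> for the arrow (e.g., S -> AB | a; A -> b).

Unit productions: Q->S, Y->Q.
Unit pairs (A ⇒* B via units): (Q,S), (Y,Q), (Y,S).
S: inherits non-unit rules of {S} → YQY | e | ee.
Q: inherits non-unit rules of {Q, S} → SYY | YQY | e | ee | je.
Y: inherits non-unit rules of {Q, S, Y} → SYY | YQY | Yj | e | ee | j | je.

S -> e | ee | YQY; Q -> e | ee | je | SYY | YQY; Y -> e | j | Yj | ee | je | SYY | YQY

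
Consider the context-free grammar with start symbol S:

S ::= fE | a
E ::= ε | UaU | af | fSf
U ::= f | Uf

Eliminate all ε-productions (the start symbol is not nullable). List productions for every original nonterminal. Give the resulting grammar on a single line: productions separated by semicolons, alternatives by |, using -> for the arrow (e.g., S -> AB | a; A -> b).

Nullable set: {E}.
S -> fE: E nullable, giving f | fE.
Drop E -> ε.
Unchanged (no nullable symbols): S -> a; E -> UaU; E -> af; E -> fSf; U -> Uf; U -> f.

S -> a | f | fE; E -> af | UaU | fSf; U -> f | Uf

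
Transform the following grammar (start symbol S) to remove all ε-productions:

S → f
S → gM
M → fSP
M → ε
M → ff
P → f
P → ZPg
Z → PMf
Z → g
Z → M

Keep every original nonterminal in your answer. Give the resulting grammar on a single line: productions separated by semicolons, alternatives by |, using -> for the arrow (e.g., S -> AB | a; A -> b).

S -> f | g | gM; M -> ff | fSP; P -> f | Pg | ZPg; Z -> M | g | Pf | PMf

Nullable set: {M, Z}.
S -> gM: M nullable, giving g | gM.
Drop M -> ε.
P -> ZPg: Z nullable, giving Pg | ZPg.
Z -> M: M nullable, giving M.
Z -> PMf: M nullable, giving PMf | Pf.
Unchanged (no nullable symbols): S -> f; M -> fSP; M -> ff; P -> f; Z -> g.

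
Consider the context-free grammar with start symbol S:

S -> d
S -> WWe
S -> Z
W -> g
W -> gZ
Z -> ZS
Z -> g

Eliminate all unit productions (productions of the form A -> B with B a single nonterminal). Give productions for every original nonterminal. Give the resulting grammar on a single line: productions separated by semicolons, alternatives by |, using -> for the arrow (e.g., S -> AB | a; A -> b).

S -> d | g | ZS | WWe; W -> g | gZ; Z -> g | ZS

Unit productions: S->Z.
Unit pairs (A ⇒* B via units): (S,Z).
S: inherits non-unit rules of {S, Z} → WWe | ZS | d | g.
W: inherits non-unit rules of {W} → g | gZ.
Z: inherits non-unit rules of {Z} → ZS | g.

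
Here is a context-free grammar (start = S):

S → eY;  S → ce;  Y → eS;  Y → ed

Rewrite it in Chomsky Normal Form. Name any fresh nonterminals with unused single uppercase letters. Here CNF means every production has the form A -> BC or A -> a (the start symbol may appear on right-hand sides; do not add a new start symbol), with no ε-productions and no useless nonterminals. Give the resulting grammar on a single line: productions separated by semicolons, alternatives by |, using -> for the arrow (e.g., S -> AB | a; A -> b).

S -> AB | BY; A -> c; B -> e; C -> d; Y -> BC | BS

No ε-productions.
No unit productions to eliminate.
TERM: introduce A -> c, C -> d, B -> e and substitute in every rule of length ≥2.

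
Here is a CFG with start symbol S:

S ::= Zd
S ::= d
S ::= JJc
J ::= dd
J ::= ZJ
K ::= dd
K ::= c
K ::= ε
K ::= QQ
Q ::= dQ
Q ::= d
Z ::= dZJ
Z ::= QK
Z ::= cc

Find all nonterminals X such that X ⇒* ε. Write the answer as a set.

{K}

Directly nullable (have an ε-rule): {K}.
Not nullable: J, Q, S, Z — each has a terminal in every rule's right-hand side or depends on a non-nullable symbol.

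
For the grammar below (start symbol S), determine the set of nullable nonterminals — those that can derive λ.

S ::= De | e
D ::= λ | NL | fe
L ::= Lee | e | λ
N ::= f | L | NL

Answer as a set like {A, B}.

{D, L, N}

Directly nullable (have an ε-rule): {D, L}.
N is nullable via N -> L (every symbol on the right is already known nullable).
Not nullable: S — each has a terminal in every rule's right-hand side or depends on a non-nullable symbol.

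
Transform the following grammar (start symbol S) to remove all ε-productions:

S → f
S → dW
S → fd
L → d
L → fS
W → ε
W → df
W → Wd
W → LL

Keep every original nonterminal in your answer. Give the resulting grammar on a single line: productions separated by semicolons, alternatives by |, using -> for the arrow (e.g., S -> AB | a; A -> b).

Nullable set: {W}.
S -> dW: W nullable, giving d | dW.
Drop W -> ε.
W -> Wd: W nullable, giving Wd | d.
Unchanged (no nullable symbols): S -> f; S -> fd; L -> d; L -> fS; W -> LL; W -> df.

S -> d | f | dW | fd; L -> d | fS; W -> d | LL | Wd | df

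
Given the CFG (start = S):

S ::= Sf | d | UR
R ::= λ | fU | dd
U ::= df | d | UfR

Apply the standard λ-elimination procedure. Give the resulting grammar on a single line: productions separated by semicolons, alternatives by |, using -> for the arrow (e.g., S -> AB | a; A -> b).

S -> U | d | Sf | UR; R -> dd | fU; U -> d | Uf | df | UfR

Nullable set: {R}.
S -> UR: R nullable, giving U | UR.
Drop R -> λ.
U -> UfR: R nullable, giving Uf | UfR.
Unchanged (no nullable symbols): S -> Sf; S -> d; R -> dd; R -> fU; U -> d; U -> df.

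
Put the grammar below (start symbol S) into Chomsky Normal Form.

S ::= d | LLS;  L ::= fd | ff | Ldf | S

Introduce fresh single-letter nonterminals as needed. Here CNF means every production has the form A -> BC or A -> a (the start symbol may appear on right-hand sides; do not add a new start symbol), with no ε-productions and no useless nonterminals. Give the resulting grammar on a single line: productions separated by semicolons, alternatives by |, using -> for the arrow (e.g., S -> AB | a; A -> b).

S -> d | LE; A -> d; B -> f; C -> AB; D -> LS; E -> LS; L -> d | BA | BB | LC | LD

No ε-productions.
After unit-elimination: S -> d | LLS; L -> d | fd | ff | LLS | Ldf.
TERM: introduce A -> d, B -> f and substitute in every rule of length ≥2.
BIN: L -> LAB becomes L -> LC, C -> AB; L -> LLS becomes L -> LD, D -> LS; S -> LLS becomes S -> LE, E -> LS.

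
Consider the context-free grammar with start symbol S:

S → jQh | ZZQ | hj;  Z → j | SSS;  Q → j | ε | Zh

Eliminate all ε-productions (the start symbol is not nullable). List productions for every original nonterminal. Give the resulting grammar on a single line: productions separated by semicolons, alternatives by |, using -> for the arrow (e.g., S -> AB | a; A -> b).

S -> ZZ | hj | jh | ZZQ | jQh; Q -> j | Zh; Z -> j | SSS

Nullable set: {Q}.
S -> ZZQ: Q nullable, giving ZZ | ZZQ.
S -> jQh: Q nullable, giving jQh | jh.
Drop Q -> ε.
Unchanged (no nullable symbols): S -> hj; Q -> Zh; Q -> j; Z -> SSS; Z -> j.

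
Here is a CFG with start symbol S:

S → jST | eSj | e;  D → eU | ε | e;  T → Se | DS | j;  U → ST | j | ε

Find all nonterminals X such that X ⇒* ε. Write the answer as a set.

{D, U}

Directly nullable (have an ε-rule): {D, U}.
Not nullable: S, T — each has a terminal in every rule's right-hand side or depends on a non-nullable symbol.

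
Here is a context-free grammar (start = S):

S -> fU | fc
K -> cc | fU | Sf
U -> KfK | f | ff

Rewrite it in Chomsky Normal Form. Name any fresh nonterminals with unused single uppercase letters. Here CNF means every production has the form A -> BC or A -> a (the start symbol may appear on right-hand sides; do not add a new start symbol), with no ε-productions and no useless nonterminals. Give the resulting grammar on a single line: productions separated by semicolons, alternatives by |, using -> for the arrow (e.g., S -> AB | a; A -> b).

S -> AB | AU; A -> f; B -> c; C -> AK; K -> AU | BB | SA; U -> f | AA | KC

No ε-productions.
No unit productions to eliminate.
TERM: introduce B -> c, A -> f and substitute in every rule of length ≥2.
BIN: U -> KAK becomes U -> KC, C -> AK.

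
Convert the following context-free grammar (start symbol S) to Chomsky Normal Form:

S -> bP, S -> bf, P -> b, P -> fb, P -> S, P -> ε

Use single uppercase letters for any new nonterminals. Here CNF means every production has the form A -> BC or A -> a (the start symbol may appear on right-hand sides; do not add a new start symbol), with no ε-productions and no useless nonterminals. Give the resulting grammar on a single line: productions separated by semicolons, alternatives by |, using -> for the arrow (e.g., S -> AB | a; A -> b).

S -> b | AB | AP; A -> b; B -> f; P -> b | AB | AP | BA

Nullable: {P}; after ε-elimination: S -> b | bP | bf; P -> S | b | fb.
After unit-elimination: S -> b | bP | bf; P -> b | bP | bf | fb.
TERM: introduce A -> b, B -> f and substitute in every rule of length ≥2.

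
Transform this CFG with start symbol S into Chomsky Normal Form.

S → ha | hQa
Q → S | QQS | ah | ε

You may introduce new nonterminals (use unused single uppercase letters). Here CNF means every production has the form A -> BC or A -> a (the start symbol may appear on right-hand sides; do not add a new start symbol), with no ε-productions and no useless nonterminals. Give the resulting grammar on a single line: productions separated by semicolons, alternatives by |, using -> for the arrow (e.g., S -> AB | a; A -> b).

S -> BA | BE; A -> a; B -> h; C -> QA; D -> QS; E -> QA; Q -> AB | BA | BC | QD | QS

Nullable: {Q}; after ε-elimination: S -> ha | hQa; Q -> S | QS | ah | QQS.
After unit-elimination: S -> ha | hQa; Q -> QS | ah | ha | QQS | hQa.
TERM: introduce A -> a, B -> h and substitute in every rule of length ≥2.
BIN: Q -> BQA becomes Q -> BC, C -> QA; Q -> QQS becomes Q -> QD, D -> QS; S -> BQA becomes S -> BE, E -> QA.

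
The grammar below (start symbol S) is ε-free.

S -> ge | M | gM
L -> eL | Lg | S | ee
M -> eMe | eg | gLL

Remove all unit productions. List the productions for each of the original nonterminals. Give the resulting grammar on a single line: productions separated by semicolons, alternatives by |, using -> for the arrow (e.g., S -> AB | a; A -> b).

S -> eg | gM | ge | eMe | gLL; L -> Lg | eL | ee | eg | gM | ge | eMe | gLL; M -> eg | eMe | gLL

Unit productions: L->S, S->M.
Unit pairs (A ⇒* B via units): (L,M), (L,S), (S,M).
S: inherits non-unit rules of {M, S} → eMe | eg | gLL | gM | ge.
L: inherits non-unit rules of {L, M, S} → Lg | eL | eMe | ee | eg | gLL | gM | ge.
M: inherits non-unit rules of {M} → eMe | eg | gLL.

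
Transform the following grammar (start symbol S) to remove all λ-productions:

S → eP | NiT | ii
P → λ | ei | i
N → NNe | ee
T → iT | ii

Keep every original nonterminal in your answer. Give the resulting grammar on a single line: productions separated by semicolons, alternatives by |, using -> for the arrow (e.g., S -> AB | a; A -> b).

Nullable set: {P}.
S -> eP: P nullable, giving e | eP.
Drop P -> λ.
Unchanged (no nullable symbols): S -> NiT; S -> ii; N -> NNe; N -> ee; P -> ei; P -> i; T -> iT; T -> ii.

S -> e | eP | ii | NiT; N -> ee | NNe; P -> i | ei; T -> iT | ii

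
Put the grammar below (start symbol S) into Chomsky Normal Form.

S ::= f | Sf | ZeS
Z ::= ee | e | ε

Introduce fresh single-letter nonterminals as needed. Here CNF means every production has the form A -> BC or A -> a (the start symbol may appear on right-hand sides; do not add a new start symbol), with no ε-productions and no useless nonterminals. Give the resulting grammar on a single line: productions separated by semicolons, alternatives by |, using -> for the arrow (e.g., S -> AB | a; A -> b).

S -> f | BS | SA | ZC; A -> f; B -> e; C -> BS; Z -> e | BB

Nullable: {Z}; after ε-elimination: S -> f | Sf | eS | ZeS; Z -> e | ee.
No unit productions to eliminate.
TERM: introduce B -> e, A -> f and substitute in every rule of length ≥2.
BIN: S -> ZBS becomes S -> ZC, C -> BS.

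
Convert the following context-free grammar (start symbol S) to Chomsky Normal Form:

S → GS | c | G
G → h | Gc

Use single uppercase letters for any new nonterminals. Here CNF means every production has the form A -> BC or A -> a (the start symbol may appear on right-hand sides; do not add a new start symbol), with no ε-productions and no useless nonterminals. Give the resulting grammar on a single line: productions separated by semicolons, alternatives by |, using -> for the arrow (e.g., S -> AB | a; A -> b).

No ε-productions.
After unit-elimination: S -> c | h | GS | Gc; G -> h | Gc.
TERM: introduce A -> c and substitute in every rule of length ≥2.

S -> c | h | GA | GS; A -> c; G -> h | GA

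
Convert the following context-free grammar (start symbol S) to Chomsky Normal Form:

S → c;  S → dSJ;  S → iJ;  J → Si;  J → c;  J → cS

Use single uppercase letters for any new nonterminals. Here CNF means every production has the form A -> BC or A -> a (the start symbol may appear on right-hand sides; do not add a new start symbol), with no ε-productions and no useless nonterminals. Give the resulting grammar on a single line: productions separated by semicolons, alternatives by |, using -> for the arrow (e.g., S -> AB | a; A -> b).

S -> c | AJ | CD; A -> i; B -> c; C -> d; D -> SJ; J -> c | BS | SA

No ε-productions.
No unit productions to eliminate.
TERM: introduce B -> c, C -> d, A -> i and substitute in every rule of length ≥2.
BIN: S -> CSJ becomes S -> CD, D -> SJ.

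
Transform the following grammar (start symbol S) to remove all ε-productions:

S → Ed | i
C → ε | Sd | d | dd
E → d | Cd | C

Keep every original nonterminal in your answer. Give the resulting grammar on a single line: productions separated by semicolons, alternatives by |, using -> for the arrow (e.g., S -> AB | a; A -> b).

S -> d | i | Ed; C -> d | Sd | dd; E -> C | d | Cd

Nullable set: {C, E}.
S -> Ed: E nullable, giving Ed | d.
Drop C -> ε.
E -> C: C nullable, giving C.
E -> Cd: C nullable, giving Cd | d.
Unchanged (no nullable symbols): S -> i; C -> Sd; C -> d; C -> dd; E -> d.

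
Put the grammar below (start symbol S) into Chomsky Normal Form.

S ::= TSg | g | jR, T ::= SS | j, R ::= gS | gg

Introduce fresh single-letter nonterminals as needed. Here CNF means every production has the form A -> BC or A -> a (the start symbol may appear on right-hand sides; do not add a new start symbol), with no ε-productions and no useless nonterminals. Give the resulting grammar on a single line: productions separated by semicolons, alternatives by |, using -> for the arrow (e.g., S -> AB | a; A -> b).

S -> g | BR | TC; A -> g; B -> j; C -> SA; R -> AA | AS; T -> j | SS

No ε-productions.
No unit productions to eliminate.
TERM: introduce A -> g, B -> j and substitute in every rule of length ≥2.
BIN: S -> TSA becomes S -> TC, C -> SA.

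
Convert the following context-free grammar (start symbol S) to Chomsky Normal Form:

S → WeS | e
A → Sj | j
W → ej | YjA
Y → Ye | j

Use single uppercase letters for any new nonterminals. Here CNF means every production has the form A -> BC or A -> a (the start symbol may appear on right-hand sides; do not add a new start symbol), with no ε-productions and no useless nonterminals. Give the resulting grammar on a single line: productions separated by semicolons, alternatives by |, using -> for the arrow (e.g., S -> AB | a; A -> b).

S -> e | WD; A -> j | SB; B -> j; C -> e; D -> CS; E -> BA; W -> CB | YE; Y -> j | YC

No ε-productions.
No unit productions to eliminate.
TERM: introduce C -> e, B -> j and substitute in every rule of length ≥2.
BIN: S -> WCS becomes S -> WD, D -> CS; W -> YBA becomes W -> YE, E -> BA.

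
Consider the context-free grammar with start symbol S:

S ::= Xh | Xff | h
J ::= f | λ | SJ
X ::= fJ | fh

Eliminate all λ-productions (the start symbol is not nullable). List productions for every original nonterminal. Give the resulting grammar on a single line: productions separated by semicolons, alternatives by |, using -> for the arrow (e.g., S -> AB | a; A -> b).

Nullable set: {J}.
Drop J -> λ.
J -> SJ: J nullable, giving S | SJ.
X -> fJ: J nullable, giving f | fJ.
Unchanged (no nullable symbols): S -> Xff; S -> Xh; S -> h; J -> f; X -> fh.

S -> h | Xh | Xff; J -> S | f | SJ; X -> f | fJ | fh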